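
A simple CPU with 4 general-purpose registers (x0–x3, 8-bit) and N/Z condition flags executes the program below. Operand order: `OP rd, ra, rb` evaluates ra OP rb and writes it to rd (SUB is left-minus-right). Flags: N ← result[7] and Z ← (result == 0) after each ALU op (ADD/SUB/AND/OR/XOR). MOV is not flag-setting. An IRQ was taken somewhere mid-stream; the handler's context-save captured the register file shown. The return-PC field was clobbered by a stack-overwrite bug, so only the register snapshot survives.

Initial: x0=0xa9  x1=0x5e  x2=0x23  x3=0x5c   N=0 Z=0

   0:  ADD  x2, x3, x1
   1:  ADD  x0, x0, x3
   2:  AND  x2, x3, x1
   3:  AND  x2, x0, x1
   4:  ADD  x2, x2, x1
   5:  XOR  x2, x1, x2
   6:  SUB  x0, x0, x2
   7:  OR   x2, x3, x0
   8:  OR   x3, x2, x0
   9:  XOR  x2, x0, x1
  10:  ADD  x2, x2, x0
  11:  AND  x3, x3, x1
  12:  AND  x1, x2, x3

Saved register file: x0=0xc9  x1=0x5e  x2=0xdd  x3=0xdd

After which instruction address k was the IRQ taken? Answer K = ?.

K = 8

after  0: x0=0xa9 x1=0x5e x2=0xba x3=0x5c  N=1 Z=0
after  1: x0=0x05 x1=0x5e x2=0xba x3=0x5c  N=0 Z=0
after  2: x0=0x05 x1=0x5e x2=0x5c x3=0x5c  N=0 Z=0
after  3: x0=0x05 x1=0x5e x2=0x04 x3=0x5c  N=0 Z=0
after  4: x0=0x05 x1=0x5e x2=0x62 x3=0x5c  N=0 Z=0
after  5: x0=0x05 x1=0x5e x2=0x3c x3=0x5c  N=0 Z=0
after  6: x0=0xc9 x1=0x5e x2=0x3c x3=0x5c  N=1 Z=0
after  7: x0=0xc9 x1=0x5e x2=0xdd x3=0x5c  N=1 Z=0
after  8: x0=0xc9 x1=0x5e x2=0xdd x3=0xdd  N=1 Z=0
-- IRQ taken; context saved, return-PC = 9 --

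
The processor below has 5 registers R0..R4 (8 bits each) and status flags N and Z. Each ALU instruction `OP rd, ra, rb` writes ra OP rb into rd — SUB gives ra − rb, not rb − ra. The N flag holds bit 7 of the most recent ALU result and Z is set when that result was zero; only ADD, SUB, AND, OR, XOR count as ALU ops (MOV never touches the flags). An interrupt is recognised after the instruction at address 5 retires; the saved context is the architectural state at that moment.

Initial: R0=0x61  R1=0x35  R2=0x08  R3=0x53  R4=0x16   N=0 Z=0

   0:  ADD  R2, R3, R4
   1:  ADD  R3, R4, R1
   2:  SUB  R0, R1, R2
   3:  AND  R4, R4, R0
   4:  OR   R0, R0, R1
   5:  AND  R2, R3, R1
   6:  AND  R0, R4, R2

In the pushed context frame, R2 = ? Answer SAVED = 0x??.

SAVED = 0x01

after  0: R0=0x61 R1=0x35 R2=0x69 R3=0x53 R4=0x16  N=0 Z=0
after  1: R0=0x61 R1=0x35 R2=0x69 R3=0x4b R4=0x16  N=0 Z=0
after  2: R0=0xcc R1=0x35 R2=0x69 R3=0x4b R4=0x16  N=1 Z=0
after  3: R0=0xcc R1=0x35 R2=0x69 R3=0x4b R4=0x04  N=0 Z=0
after  4: R0=0xfd R1=0x35 R2=0x69 R3=0x4b R4=0x04  N=1 Z=0
after  5: R0=0xfd R1=0x35 R2=0x01 R3=0x4b R4=0x04  N=0 Z=0
-- IRQ taken; context saved, return-PC = 6 --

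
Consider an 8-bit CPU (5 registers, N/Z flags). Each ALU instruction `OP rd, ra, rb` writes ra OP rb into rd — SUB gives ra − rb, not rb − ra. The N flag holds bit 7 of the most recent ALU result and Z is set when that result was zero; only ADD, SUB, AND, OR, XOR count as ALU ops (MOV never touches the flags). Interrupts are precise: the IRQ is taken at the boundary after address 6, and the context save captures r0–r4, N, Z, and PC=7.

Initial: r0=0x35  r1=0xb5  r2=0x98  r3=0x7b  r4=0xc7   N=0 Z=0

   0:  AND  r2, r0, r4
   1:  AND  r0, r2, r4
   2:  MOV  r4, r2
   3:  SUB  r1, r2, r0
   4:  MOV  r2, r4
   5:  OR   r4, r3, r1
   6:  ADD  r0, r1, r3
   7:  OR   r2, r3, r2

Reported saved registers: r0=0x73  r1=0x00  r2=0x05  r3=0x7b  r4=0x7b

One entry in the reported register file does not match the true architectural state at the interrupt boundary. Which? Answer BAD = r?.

BAD = r0

after  0: r0=0x35 r1=0xb5 r2=0x05 r3=0x7b r4=0xc7  N=0 Z=0
after  1: r0=0x05 r1=0xb5 r2=0x05 r3=0x7b r4=0xc7  N=0 Z=0
after  2: r0=0x05 r1=0xb5 r2=0x05 r3=0x7b r4=0x05  N=0 Z=0
after  3: r0=0x05 r1=0x00 r2=0x05 r3=0x7b r4=0x05  N=0 Z=1
after  4: r0=0x05 r1=0x00 r2=0x05 r3=0x7b r4=0x05  N=0 Z=1
after  5: r0=0x05 r1=0x00 r2=0x05 r3=0x7b r4=0x7b  N=0 Z=0
after  6: r0=0x7b r1=0x00 r2=0x05 r3=0x7b r4=0x7b  N=0 Z=0
-- IRQ taken; context saved, return-PC = 7 --
mismatch: r0: reported 0x73 vs actual 0x7b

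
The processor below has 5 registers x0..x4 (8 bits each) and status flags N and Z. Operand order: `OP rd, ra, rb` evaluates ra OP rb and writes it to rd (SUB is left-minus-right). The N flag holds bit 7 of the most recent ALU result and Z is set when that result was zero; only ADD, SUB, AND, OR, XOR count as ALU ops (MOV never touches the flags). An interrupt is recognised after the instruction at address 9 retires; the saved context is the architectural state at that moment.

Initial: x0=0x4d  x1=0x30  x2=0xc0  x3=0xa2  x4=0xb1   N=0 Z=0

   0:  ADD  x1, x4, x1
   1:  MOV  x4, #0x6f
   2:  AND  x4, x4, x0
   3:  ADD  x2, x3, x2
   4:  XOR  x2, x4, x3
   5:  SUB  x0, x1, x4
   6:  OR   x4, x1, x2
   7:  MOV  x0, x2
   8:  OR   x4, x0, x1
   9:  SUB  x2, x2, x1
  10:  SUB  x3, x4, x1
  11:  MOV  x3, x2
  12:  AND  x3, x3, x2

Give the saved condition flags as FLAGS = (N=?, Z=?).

FLAGS = (N=0, Z=0)

after  0: x0=0x4d x1=0xe1 x2=0xc0 x3=0xa2 x4=0xb1  N=1 Z=0
after  1: x0=0x4d x1=0xe1 x2=0xc0 x3=0xa2 x4=0x6f  N=1 Z=0
after  2: x0=0x4d x1=0xe1 x2=0xc0 x3=0xa2 x4=0x4d  N=0 Z=0
after  3: x0=0x4d x1=0xe1 x2=0x62 x3=0xa2 x4=0x4d  N=0 Z=0
after  4: x0=0x4d x1=0xe1 x2=0xef x3=0xa2 x4=0x4d  N=1 Z=0
after  5: x0=0x94 x1=0xe1 x2=0xef x3=0xa2 x4=0x4d  N=1 Z=0
after  6: x0=0x94 x1=0xe1 x2=0xef x3=0xa2 x4=0xef  N=1 Z=0
after  7: x0=0xef x1=0xe1 x2=0xef x3=0xa2 x4=0xef  N=1 Z=0
after  8: x0=0xef x1=0xe1 x2=0xef x3=0xa2 x4=0xef  N=1 Z=0
after  9: x0=0xef x1=0xe1 x2=0x0e x3=0xa2 x4=0xef  N=0 Z=0
-- IRQ taken; context saved, return-PC = 10 --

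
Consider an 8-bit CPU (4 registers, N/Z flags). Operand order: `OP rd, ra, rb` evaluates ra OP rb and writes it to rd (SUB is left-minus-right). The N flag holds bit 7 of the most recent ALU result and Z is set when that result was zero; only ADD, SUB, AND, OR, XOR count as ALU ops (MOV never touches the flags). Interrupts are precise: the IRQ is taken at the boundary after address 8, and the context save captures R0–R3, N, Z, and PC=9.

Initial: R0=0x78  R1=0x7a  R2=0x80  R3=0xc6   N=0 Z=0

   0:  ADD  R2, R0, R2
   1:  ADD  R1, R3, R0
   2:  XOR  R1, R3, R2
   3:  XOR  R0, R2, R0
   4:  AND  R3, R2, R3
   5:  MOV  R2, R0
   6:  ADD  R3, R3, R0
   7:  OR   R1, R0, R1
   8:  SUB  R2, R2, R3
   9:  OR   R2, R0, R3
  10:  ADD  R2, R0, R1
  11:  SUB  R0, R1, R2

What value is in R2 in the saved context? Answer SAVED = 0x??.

SAVED = 0x40

after  0: R0=0x78 R1=0x7a R2=0xf8 R3=0xc6  N=1 Z=0
after  1: R0=0x78 R1=0x3e R2=0xf8 R3=0xc6  N=0 Z=0
after  2: R0=0x78 R1=0x3e R2=0xf8 R3=0xc6  N=0 Z=0
after  3: R0=0x80 R1=0x3e R2=0xf8 R3=0xc6  N=1 Z=0
after  4: R0=0x80 R1=0x3e R2=0xf8 R3=0xc0  N=1 Z=0
after  5: R0=0x80 R1=0x3e R2=0x80 R3=0xc0  N=1 Z=0
after  6: R0=0x80 R1=0x3e R2=0x80 R3=0x40  N=0 Z=0
after  7: R0=0x80 R1=0xbe R2=0x80 R3=0x40  N=1 Z=0
after  8: R0=0x80 R1=0xbe R2=0x40 R3=0x40  N=0 Z=0
-- IRQ taken; context saved, return-PC = 9 --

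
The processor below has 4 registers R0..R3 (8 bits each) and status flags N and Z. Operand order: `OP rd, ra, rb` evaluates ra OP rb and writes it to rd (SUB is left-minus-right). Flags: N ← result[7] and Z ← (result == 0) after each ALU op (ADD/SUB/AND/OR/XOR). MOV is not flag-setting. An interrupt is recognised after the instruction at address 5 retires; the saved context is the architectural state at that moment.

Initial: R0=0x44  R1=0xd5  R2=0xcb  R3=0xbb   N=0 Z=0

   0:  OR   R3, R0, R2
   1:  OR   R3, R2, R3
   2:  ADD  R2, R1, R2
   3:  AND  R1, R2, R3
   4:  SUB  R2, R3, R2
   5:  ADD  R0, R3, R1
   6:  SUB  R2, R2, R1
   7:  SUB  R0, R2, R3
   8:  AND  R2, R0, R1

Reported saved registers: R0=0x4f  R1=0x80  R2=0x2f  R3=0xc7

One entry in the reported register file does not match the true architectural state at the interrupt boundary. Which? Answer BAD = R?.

BAD = R3

after  0: R0=0x44 R1=0xd5 R2=0xcb R3=0xcf  N=1 Z=0
after  1: R0=0x44 R1=0xd5 R2=0xcb R3=0xcf  N=1 Z=0
after  2: R0=0x44 R1=0xd5 R2=0xa0 R3=0xcf  N=1 Z=0
after  3: R0=0x44 R1=0x80 R2=0xa0 R3=0xcf  N=1 Z=0
after  4: R0=0x44 R1=0x80 R2=0x2f R3=0xcf  N=0 Z=0
after  5: R0=0x4f R1=0x80 R2=0x2f R3=0xcf  N=0 Z=0
-- IRQ taken; context saved, return-PC = 6 --
mismatch: R3: reported 0xc7 vs actual 0xcf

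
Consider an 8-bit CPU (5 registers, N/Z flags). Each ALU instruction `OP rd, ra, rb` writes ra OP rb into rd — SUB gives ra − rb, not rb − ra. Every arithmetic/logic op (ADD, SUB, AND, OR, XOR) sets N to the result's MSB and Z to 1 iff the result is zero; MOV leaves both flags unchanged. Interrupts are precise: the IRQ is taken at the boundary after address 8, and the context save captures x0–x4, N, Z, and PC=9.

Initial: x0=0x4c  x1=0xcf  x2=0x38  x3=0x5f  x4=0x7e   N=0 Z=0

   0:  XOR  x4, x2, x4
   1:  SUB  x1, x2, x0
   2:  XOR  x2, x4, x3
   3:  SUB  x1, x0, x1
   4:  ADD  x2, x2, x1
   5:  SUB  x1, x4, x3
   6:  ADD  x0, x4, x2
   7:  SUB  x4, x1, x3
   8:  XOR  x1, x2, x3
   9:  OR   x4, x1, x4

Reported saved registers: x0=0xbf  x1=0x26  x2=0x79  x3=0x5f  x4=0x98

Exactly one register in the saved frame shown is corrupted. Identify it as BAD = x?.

BAD = x4

after  0: x0=0x4c x1=0xcf x2=0x38 x3=0x5f x4=0x46  N=0 Z=0
after  1: x0=0x4c x1=0xec x2=0x38 x3=0x5f x4=0x46  N=1 Z=0
after  2: x0=0x4c x1=0xec x2=0x19 x3=0x5f x4=0x46  N=0 Z=0
after  3: x0=0x4c x1=0x60 x2=0x19 x3=0x5f x4=0x46  N=0 Z=0
after  4: x0=0x4c x1=0x60 x2=0x79 x3=0x5f x4=0x46  N=0 Z=0
after  5: x0=0x4c x1=0xe7 x2=0x79 x3=0x5f x4=0x46  N=1 Z=0
after  6: x0=0xbf x1=0xe7 x2=0x79 x3=0x5f x4=0x46  N=1 Z=0
after  7: x0=0xbf x1=0xe7 x2=0x79 x3=0x5f x4=0x88  N=1 Z=0
after  8: x0=0xbf x1=0x26 x2=0x79 x3=0x5f x4=0x88  N=0 Z=0
-- IRQ taken; context saved, return-PC = 9 --
mismatch: x4: reported 0x98 vs actual 0x88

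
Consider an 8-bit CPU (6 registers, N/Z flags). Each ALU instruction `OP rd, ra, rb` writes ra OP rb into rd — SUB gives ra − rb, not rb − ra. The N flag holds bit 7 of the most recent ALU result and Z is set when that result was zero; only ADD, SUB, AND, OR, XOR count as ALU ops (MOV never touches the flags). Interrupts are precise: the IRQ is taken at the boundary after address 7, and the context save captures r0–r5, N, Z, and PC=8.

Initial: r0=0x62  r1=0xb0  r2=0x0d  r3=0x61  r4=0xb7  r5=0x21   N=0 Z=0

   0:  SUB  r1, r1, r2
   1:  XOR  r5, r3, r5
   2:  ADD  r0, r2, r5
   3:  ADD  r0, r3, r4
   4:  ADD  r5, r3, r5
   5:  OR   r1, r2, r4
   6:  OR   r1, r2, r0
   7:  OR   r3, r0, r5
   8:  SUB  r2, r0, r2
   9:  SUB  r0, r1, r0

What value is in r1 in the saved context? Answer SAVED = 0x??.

SAVED = 0x1d

after  0: r0=0x62 r1=0xa3 r2=0x0d r3=0x61 r4=0xb7 r5=0x21  N=1 Z=0
after  1: r0=0x62 r1=0xa3 r2=0x0d r3=0x61 r4=0xb7 r5=0x40  N=0 Z=0
after  2: r0=0x4d r1=0xa3 r2=0x0d r3=0x61 r4=0xb7 r5=0x40  N=0 Z=0
after  3: r0=0x18 r1=0xa3 r2=0x0d r3=0x61 r4=0xb7 r5=0x40  N=0 Z=0
after  4: r0=0x18 r1=0xa3 r2=0x0d r3=0x61 r4=0xb7 r5=0xa1  N=1 Z=0
after  5: r0=0x18 r1=0xbf r2=0x0d r3=0x61 r4=0xb7 r5=0xa1  N=1 Z=0
after  6: r0=0x18 r1=0x1d r2=0x0d r3=0x61 r4=0xb7 r5=0xa1  N=0 Z=0
after  7: r0=0x18 r1=0x1d r2=0x0d r3=0xb9 r4=0xb7 r5=0xa1  N=1 Z=0
-- IRQ taken; context saved, return-PC = 8 --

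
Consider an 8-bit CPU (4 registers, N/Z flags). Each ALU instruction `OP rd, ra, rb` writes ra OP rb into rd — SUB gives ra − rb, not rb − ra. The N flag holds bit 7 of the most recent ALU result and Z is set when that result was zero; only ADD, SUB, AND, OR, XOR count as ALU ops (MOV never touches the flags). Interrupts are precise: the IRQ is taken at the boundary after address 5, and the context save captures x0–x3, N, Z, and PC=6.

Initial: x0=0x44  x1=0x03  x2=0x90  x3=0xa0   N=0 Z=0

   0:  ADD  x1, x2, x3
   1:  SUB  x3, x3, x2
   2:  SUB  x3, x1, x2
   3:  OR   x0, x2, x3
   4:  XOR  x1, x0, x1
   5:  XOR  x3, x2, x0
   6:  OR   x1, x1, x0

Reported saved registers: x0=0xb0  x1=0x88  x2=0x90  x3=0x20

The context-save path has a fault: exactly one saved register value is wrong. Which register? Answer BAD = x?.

BAD = x1

after  0: x0=0x44 x1=0x30 x2=0x90 x3=0xa0  N=0 Z=0
after  1: x0=0x44 x1=0x30 x2=0x90 x3=0x10  N=0 Z=0
after  2: x0=0x44 x1=0x30 x2=0x90 x3=0xa0  N=1 Z=0
after  3: x0=0xb0 x1=0x30 x2=0x90 x3=0xa0  N=1 Z=0
after  4: x0=0xb0 x1=0x80 x2=0x90 x3=0xa0  N=1 Z=0
after  5: x0=0xb0 x1=0x80 x2=0x90 x3=0x20  N=0 Z=0
-- IRQ taken; context saved, return-PC = 6 --
mismatch: x1: reported 0x88 vs actual 0x80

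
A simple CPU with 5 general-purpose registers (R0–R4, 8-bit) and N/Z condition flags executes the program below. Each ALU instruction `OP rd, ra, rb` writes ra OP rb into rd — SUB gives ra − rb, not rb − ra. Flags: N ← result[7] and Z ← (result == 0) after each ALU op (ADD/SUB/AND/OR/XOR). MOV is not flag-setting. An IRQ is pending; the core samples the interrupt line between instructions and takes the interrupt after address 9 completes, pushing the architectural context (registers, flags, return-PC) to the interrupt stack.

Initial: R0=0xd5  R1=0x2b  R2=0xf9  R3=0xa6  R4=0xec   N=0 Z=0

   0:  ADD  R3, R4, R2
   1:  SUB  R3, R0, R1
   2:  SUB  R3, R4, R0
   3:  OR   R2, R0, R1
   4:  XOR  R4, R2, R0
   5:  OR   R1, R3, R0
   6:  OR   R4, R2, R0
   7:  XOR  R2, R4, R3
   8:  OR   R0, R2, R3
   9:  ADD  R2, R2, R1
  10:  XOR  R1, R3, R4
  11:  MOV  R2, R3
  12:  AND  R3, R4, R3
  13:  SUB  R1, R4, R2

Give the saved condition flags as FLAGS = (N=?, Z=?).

after  0: R0=0xd5 R1=0x2b R2=0xf9 R3=0xe5 R4=0xec  N=1 Z=0
after  1: R0=0xd5 R1=0x2b R2=0xf9 R3=0xaa R4=0xec  N=1 Z=0
after  2: R0=0xd5 R1=0x2b R2=0xf9 R3=0x17 R4=0xec  N=0 Z=0
after  3: R0=0xd5 R1=0x2b R2=0xff R3=0x17 R4=0xec  N=1 Z=0
after  4: R0=0xd5 R1=0x2b R2=0xff R3=0x17 R4=0x2a  N=0 Z=0
after  5: R0=0xd5 R1=0xd7 R2=0xff R3=0x17 R4=0x2a  N=1 Z=0
after  6: R0=0xd5 R1=0xd7 R2=0xff R3=0x17 R4=0xff  N=1 Z=0
after  7: R0=0xd5 R1=0xd7 R2=0xe8 R3=0x17 R4=0xff  N=1 Z=0
after  8: R0=0xff R1=0xd7 R2=0xe8 R3=0x17 R4=0xff  N=1 Z=0
after  9: R0=0xff R1=0xd7 R2=0xbf R3=0x17 R4=0xff  N=1 Z=0
-- IRQ taken; context saved, return-PC = 10 --

FLAGS = (N=1, Z=0)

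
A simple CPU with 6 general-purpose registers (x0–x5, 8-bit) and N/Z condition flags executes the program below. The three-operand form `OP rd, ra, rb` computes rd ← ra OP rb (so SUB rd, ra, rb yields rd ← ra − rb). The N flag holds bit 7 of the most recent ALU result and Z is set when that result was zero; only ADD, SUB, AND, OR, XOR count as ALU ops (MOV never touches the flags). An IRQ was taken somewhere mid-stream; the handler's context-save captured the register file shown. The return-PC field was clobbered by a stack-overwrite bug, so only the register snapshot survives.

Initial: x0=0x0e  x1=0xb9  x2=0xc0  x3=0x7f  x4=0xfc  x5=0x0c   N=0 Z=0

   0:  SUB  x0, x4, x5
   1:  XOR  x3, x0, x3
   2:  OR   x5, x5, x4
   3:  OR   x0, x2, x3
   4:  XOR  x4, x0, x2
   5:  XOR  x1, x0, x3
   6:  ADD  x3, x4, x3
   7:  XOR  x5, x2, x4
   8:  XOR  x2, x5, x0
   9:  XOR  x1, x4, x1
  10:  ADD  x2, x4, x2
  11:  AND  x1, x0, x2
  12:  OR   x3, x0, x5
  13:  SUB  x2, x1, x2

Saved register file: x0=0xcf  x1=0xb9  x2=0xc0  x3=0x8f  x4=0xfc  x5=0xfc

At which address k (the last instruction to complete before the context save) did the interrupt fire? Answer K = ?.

K = 3

after  0: x0=0xf0 x1=0xb9 x2=0xc0 x3=0x7f x4=0xfc x5=0x0c  N=1 Z=0
after  1: x0=0xf0 x1=0xb9 x2=0xc0 x3=0x8f x4=0xfc x5=0x0c  N=1 Z=0
after  2: x0=0xf0 x1=0xb9 x2=0xc0 x3=0x8f x4=0xfc x5=0xfc  N=1 Z=0
after  3: x0=0xcf x1=0xb9 x2=0xc0 x3=0x8f x4=0xfc x5=0xfc  N=1 Z=0
-- IRQ taken; context saved, return-PC = 4 --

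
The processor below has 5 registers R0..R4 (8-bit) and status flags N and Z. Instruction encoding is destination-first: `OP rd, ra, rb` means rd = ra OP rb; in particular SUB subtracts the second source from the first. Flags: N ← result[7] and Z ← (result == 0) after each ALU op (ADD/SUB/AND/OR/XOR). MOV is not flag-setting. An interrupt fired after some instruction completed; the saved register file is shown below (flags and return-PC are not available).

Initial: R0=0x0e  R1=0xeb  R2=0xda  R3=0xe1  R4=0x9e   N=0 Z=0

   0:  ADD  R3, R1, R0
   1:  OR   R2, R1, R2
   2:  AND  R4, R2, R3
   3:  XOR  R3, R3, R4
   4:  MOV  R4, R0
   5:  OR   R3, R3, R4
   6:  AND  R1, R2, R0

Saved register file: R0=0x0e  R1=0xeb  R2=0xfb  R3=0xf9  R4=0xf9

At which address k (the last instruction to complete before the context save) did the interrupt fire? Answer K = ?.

after  0: R0=0x0e R1=0xeb R2=0xda R3=0xf9 R4=0x9e  N=1 Z=0
after  1: R0=0x0e R1=0xeb R2=0xfb R3=0xf9 R4=0x9e  N=1 Z=0
after  2: R0=0x0e R1=0xeb R2=0xfb R3=0xf9 R4=0xf9  N=1 Z=0
-- IRQ taken; context saved, return-PC = 3 --

K = 2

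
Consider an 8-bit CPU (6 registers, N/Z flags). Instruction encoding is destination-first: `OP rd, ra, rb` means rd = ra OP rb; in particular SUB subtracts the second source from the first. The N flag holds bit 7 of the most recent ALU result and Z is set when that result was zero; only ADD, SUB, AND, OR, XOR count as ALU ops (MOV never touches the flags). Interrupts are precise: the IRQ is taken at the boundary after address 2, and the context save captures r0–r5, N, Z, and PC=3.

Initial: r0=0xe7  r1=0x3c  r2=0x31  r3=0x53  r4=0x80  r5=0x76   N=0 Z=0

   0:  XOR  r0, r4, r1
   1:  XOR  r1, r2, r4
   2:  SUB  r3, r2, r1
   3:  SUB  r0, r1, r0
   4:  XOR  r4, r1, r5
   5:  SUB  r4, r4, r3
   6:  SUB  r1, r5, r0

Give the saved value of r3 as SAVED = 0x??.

after  0: r0=0xbc r1=0x3c r2=0x31 r3=0x53 r4=0x80 r5=0x76  N=1 Z=0
after  1: r0=0xbc r1=0xb1 r2=0x31 r3=0x53 r4=0x80 r5=0x76  N=1 Z=0
after  2: r0=0xbc r1=0xb1 r2=0x31 r3=0x80 r4=0x80 r5=0x76  N=1 Z=0
-- IRQ taken; context saved, return-PC = 3 --

SAVED = 0x80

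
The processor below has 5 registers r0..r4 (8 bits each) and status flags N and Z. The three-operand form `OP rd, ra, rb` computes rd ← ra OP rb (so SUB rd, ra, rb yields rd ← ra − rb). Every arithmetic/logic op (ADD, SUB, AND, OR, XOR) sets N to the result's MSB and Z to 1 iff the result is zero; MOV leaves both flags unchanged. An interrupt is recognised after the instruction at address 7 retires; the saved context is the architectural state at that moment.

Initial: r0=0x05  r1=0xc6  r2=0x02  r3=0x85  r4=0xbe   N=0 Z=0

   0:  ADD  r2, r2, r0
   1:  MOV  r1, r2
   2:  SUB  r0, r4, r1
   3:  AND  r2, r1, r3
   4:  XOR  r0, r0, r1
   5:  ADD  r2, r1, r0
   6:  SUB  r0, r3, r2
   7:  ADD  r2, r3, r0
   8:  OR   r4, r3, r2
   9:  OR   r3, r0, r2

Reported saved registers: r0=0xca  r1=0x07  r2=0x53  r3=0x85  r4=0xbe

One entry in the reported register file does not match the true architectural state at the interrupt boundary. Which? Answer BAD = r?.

after  0: r0=0x05 r1=0xc6 r2=0x07 r3=0x85 r4=0xbe  N=0 Z=0
after  1: r0=0x05 r1=0x07 r2=0x07 r3=0x85 r4=0xbe  N=0 Z=0
after  2: r0=0xb7 r1=0x07 r2=0x07 r3=0x85 r4=0xbe  N=1 Z=0
after  3: r0=0xb7 r1=0x07 r2=0x05 r3=0x85 r4=0xbe  N=0 Z=0
after  4: r0=0xb0 r1=0x07 r2=0x05 r3=0x85 r4=0xbe  N=1 Z=0
after  5: r0=0xb0 r1=0x07 r2=0xb7 r3=0x85 r4=0xbe  N=1 Z=0
after  6: r0=0xce r1=0x07 r2=0xb7 r3=0x85 r4=0xbe  N=1 Z=0
after  7: r0=0xce r1=0x07 r2=0x53 r3=0x85 r4=0xbe  N=0 Z=0
-- IRQ taken; context saved, return-PC = 8 --
mismatch: r0: reported 0xca vs actual 0xce

BAD = r0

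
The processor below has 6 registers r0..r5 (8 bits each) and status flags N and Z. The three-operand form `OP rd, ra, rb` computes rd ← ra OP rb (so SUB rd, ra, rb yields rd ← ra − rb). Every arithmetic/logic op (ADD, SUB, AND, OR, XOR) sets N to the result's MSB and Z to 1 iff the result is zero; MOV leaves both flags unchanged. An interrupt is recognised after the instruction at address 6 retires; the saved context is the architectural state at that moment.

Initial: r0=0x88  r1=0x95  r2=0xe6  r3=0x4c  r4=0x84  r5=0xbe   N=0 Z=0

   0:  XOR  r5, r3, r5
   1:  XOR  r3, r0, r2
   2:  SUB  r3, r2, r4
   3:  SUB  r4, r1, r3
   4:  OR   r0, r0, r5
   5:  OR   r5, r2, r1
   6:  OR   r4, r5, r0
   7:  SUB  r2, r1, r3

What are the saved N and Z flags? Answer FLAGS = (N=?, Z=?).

after  0: r0=0x88 r1=0x95 r2=0xe6 r3=0x4c r4=0x84 r5=0xf2  N=1 Z=0
after  1: r0=0x88 r1=0x95 r2=0xe6 r3=0x6e r4=0x84 r5=0xf2  N=0 Z=0
after  2: r0=0x88 r1=0x95 r2=0xe6 r3=0x62 r4=0x84 r5=0xf2  N=0 Z=0
after  3: r0=0x88 r1=0x95 r2=0xe6 r3=0x62 r4=0x33 r5=0xf2  N=0 Z=0
after  4: r0=0xfa r1=0x95 r2=0xe6 r3=0x62 r4=0x33 r5=0xf2  N=1 Z=0
after  5: r0=0xfa r1=0x95 r2=0xe6 r3=0x62 r4=0x33 r5=0xf7  N=1 Z=0
after  6: r0=0xfa r1=0x95 r2=0xe6 r3=0x62 r4=0xff r5=0xf7  N=1 Z=0
-- IRQ taken; context saved, return-PC = 7 --

FLAGS = (N=1, Z=0)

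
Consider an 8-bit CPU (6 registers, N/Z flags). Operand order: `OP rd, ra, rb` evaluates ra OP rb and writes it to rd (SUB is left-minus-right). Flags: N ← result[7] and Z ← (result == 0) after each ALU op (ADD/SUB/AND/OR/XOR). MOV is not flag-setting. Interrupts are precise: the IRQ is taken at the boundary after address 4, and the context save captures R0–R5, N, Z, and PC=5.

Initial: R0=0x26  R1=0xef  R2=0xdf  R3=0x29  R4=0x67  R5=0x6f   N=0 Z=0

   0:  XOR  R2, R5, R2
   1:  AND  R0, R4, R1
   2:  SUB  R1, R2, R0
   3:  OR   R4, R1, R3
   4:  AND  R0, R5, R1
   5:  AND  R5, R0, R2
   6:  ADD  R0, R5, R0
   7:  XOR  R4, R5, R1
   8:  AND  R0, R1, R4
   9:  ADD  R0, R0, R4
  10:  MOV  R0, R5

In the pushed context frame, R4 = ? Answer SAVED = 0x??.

after  0: R0=0x26 R1=0xef R2=0xb0 R3=0x29 R4=0x67 R5=0x6f  N=1 Z=0
after  1: R0=0x67 R1=0xef R2=0xb0 R3=0x29 R4=0x67 R5=0x6f  N=0 Z=0
after  2: R0=0x67 R1=0x49 R2=0xb0 R3=0x29 R4=0x67 R5=0x6f  N=0 Z=0
after  3: R0=0x67 R1=0x49 R2=0xb0 R3=0x29 R4=0x69 R5=0x6f  N=0 Z=0
after  4: R0=0x49 R1=0x49 R2=0xb0 R3=0x29 R4=0x69 R5=0x6f  N=0 Z=0
-- IRQ taken; context saved, return-PC = 5 --

SAVED = 0x69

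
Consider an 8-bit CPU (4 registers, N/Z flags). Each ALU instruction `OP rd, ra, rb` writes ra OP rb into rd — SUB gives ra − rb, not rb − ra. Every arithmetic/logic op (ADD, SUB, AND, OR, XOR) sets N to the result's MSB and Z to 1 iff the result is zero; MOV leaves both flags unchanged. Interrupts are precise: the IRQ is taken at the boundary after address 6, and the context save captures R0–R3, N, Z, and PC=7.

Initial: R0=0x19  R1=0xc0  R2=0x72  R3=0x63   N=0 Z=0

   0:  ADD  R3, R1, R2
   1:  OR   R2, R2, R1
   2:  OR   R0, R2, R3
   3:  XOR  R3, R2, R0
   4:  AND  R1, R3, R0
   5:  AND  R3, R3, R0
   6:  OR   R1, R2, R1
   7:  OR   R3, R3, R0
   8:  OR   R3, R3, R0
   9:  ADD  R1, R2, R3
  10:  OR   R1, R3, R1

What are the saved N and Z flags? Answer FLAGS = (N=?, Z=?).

FLAGS = (N=1, Z=0)

after  0: R0=0x19 R1=0xc0 R2=0x72 R3=0x32  N=0 Z=0
after  1: R0=0x19 R1=0xc0 R2=0xf2 R3=0x32  N=1 Z=0
after  2: R0=0xf2 R1=0xc0 R2=0xf2 R3=0x32  N=1 Z=0
after  3: R0=0xf2 R1=0xc0 R2=0xf2 R3=0x00  N=0 Z=1
after  4: R0=0xf2 R1=0x00 R2=0xf2 R3=0x00  N=0 Z=1
after  5: R0=0xf2 R1=0x00 R2=0xf2 R3=0x00  N=0 Z=1
after  6: R0=0xf2 R1=0xf2 R2=0xf2 R3=0x00  N=1 Z=0
-- IRQ taken; context saved, return-PC = 7 --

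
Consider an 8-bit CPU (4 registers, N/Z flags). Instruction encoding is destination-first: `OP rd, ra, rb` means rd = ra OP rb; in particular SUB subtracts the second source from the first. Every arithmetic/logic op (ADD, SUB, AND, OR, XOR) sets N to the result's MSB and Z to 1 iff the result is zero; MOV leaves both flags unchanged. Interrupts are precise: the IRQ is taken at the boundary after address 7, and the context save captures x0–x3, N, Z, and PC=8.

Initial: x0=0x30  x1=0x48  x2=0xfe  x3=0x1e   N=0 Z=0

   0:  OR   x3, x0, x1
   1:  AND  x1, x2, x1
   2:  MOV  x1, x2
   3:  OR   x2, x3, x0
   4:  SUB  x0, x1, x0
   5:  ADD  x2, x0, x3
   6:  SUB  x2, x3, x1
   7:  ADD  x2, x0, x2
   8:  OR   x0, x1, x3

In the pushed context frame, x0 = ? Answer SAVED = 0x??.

SAVED = 0xce

after  0: x0=0x30 x1=0x48 x2=0xfe x3=0x78  N=0 Z=0
after  1: x0=0x30 x1=0x48 x2=0xfe x3=0x78  N=0 Z=0
after  2: x0=0x30 x1=0xfe x2=0xfe x3=0x78  N=0 Z=0
after  3: x0=0x30 x1=0xfe x2=0x78 x3=0x78  N=0 Z=0
after  4: x0=0xce x1=0xfe x2=0x78 x3=0x78  N=1 Z=0
after  5: x0=0xce x1=0xfe x2=0x46 x3=0x78  N=0 Z=0
after  6: x0=0xce x1=0xfe x2=0x7a x3=0x78  N=0 Z=0
after  7: x0=0xce x1=0xfe x2=0x48 x3=0x78  N=0 Z=0
-- IRQ taken; context saved, return-PC = 8 --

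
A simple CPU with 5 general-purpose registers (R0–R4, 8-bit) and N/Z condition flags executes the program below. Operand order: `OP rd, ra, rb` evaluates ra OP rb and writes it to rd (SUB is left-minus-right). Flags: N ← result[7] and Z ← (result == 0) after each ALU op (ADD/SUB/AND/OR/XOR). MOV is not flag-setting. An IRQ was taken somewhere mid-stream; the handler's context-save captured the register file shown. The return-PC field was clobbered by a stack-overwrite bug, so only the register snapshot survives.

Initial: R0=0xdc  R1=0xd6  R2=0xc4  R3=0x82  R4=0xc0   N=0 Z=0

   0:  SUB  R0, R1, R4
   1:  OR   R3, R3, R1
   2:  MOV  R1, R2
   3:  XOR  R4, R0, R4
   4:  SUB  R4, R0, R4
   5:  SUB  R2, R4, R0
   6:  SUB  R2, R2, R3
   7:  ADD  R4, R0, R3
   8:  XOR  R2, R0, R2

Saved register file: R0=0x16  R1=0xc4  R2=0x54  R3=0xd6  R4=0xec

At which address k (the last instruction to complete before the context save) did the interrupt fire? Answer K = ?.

after  0: R0=0x16 R1=0xd6 R2=0xc4 R3=0x82 R4=0xc0  N=0 Z=0
after  1: R0=0x16 R1=0xd6 R2=0xc4 R3=0xd6 R4=0xc0  N=1 Z=0
after  2: R0=0x16 R1=0xc4 R2=0xc4 R3=0xd6 R4=0xc0  N=1 Z=0
after  3: R0=0x16 R1=0xc4 R2=0xc4 R3=0xd6 R4=0xd6  N=1 Z=0
after  4: R0=0x16 R1=0xc4 R2=0xc4 R3=0xd6 R4=0x40  N=0 Z=0
after  5: R0=0x16 R1=0xc4 R2=0x2a R3=0xd6 R4=0x40  N=0 Z=0
after  6: R0=0x16 R1=0xc4 R2=0x54 R3=0xd6 R4=0x40  N=0 Z=0
after  7: R0=0x16 R1=0xc4 R2=0x54 R3=0xd6 R4=0xec  N=1 Z=0
-- IRQ taken; context saved, return-PC = 8 --

K = 7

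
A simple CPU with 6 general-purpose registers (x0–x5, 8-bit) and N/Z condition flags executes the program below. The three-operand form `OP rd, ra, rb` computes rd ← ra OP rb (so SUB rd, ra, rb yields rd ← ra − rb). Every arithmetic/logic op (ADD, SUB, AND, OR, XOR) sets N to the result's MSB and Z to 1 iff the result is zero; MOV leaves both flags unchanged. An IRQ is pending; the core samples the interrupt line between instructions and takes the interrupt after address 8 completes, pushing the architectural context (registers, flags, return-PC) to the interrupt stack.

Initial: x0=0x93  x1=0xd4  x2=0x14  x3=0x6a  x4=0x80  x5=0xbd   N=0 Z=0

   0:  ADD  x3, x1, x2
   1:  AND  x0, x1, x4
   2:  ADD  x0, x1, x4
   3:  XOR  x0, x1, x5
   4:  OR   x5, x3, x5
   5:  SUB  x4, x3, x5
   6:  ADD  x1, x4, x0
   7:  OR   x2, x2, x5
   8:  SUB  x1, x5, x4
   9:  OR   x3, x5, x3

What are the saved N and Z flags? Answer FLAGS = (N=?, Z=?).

after  0: x0=0x93 x1=0xd4 x2=0x14 x3=0xe8 x4=0x80 x5=0xbd  N=1 Z=0
after  1: x0=0x80 x1=0xd4 x2=0x14 x3=0xe8 x4=0x80 x5=0xbd  N=1 Z=0
after  2: x0=0x54 x1=0xd4 x2=0x14 x3=0xe8 x4=0x80 x5=0xbd  N=0 Z=0
after  3: x0=0x69 x1=0xd4 x2=0x14 x3=0xe8 x4=0x80 x5=0xbd  N=0 Z=0
after  4: x0=0x69 x1=0xd4 x2=0x14 x3=0xe8 x4=0x80 x5=0xfd  N=1 Z=0
after  5: x0=0x69 x1=0xd4 x2=0x14 x3=0xe8 x4=0xeb x5=0xfd  N=1 Z=0
after  6: x0=0x69 x1=0x54 x2=0x14 x3=0xe8 x4=0xeb x5=0xfd  N=0 Z=0
after  7: x0=0x69 x1=0x54 x2=0xfd x3=0xe8 x4=0xeb x5=0xfd  N=1 Z=0
after  8: x0=0x69 x1=0x12 x2=0xfd x3=0xe8 x4=0xeb x5=0xfd  N=0 Z=0
-- IRQ taken; context saved, return-PC = 9 --

FLAGS = (N=0, Z=0)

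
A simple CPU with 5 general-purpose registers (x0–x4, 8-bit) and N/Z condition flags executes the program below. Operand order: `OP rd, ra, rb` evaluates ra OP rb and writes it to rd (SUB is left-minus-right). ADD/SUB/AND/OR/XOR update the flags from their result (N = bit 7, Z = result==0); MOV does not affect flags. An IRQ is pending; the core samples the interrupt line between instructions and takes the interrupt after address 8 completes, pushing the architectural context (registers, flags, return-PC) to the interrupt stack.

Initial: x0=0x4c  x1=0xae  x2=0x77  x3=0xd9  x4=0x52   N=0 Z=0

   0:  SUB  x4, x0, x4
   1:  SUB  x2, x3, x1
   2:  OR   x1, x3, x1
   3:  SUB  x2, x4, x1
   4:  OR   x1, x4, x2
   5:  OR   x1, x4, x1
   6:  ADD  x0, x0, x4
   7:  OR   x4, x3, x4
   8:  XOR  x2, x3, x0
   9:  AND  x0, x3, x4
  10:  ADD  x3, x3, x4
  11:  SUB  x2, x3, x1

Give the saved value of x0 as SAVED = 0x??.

SAVED = 0x46

after  0: x0=0x4c x1=0xae x2=0x77 x3=0xd9 x4=0xfa  N=1 Z=0
after  1: x0=0x4c x1=0xae x2=0x2b x3=0xd9 x4=0xfa  N=0 Z=0
after  2: x0=0x4c x1=0xff x2=0x2b x3=0xd9 x4=0xfa  N=1 Z=0
after  3: x0=0x4c x1=0xff x2=0xfb x3=0xd9 x4=0xfa  N=1 Z=0
after  4: x0=0x4c x1=0xfb x2=0xfb x3=0xd9 x4=0xfa  N=1 Z=0
after  5: x0=0x4c x1=0xfb x2=0xfb x3=0xd9 x4=0xfa  N=1 Z=0
after  6: x0=0x46 x1=0xfb x2=0xfb x3=0xd9 x4=0xfa  N=0 Z=0
after  7: x0=0x46 x1=0xfb x2=0xfb x3=0xd9 x4=0xfb  N=1 Z=0
after  8: x0=0x46 x1=0xfb x2=0x9f x3=0xd9 x4=0xfb  N=1 Z=0
-- IRQ taken; context saved, return-PC = 9 --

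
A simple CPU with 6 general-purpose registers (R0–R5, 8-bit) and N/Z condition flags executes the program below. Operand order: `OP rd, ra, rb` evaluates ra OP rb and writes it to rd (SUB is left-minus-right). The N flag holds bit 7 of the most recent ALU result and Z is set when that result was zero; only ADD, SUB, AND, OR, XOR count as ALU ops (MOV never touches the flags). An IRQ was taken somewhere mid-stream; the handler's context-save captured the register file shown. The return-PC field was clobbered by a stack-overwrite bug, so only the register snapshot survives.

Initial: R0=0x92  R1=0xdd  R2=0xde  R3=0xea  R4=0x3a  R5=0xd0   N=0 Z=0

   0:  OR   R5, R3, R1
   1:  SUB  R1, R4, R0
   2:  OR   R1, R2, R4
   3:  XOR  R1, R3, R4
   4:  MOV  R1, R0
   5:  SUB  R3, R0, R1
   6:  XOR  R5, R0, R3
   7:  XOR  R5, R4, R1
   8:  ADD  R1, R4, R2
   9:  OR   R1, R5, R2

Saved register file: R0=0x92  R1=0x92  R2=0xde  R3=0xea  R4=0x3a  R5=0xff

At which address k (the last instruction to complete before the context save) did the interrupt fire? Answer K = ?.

after  0: R0=0x92 R1=0xdd R2=0xde R3=0xea R4=0x3a R5=0xff  N=1 Z=0
after  1: R0=0x92 R1=0xa8 R2=0xde R3=0xea R4=0x3a R5=0xff  N=1 Z=0
after  2: R0=0x92 R1=0xfe R2=0xde R3=0xea R4=0x3a R5=0xff  N=1 Z=0
after  3: R0=0x92 R1=0xd0 R2=0xde R3=0xea R4=0x3a R5=0xff  N=1 Z=0
after  4: R0=0x92 R1=0x92 R2=0xde R3=0xea R4=0x3a R5=0xff  N=1 Z=0
-- IRQ taken; context saved, return-PC = 5 --

K = 4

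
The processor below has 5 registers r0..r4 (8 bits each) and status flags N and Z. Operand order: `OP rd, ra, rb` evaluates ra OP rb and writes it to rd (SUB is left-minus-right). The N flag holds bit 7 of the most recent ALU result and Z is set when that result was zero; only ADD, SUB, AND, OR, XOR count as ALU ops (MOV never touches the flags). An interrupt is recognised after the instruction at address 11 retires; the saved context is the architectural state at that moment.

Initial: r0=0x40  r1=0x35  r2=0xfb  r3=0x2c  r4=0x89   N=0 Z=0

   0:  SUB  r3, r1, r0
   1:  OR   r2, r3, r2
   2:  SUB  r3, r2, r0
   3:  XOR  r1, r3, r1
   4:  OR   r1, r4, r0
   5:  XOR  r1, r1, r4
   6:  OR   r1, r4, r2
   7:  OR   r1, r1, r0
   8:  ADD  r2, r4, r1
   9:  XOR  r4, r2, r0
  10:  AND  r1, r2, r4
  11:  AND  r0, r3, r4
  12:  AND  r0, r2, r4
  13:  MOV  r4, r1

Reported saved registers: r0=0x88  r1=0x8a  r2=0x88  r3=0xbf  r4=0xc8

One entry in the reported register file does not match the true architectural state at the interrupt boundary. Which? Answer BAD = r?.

BAD = r1

after  0: r0=0x40 r1=0x35 r2=0xfb r3=0xf5 r4=0x89  N=1 Z=0
after  1: r0=0x40 r1=0x35 r2=0xff r3=0xf5 r4=0x89  N=1 Z=0
after  2: r0=0x40 r1=0x35 r2=0xff r3=0xbf r4=0x89  N=1 Z=0
after  3: r0=0x40 r1=0x8a r2=0xff r3=0xbf r4=0x89  N=1 Z=0
after  4: r0=0x40 r1=0xc9 r2=0xff r3=0xbf r4=0x89  N=1 Z=0
after  5: r0=0x40 r1=0x40 r2=0xff r3=0xbf r4=0x89  N=0 Z=0
after  6: r0=0x40 r1=0xff r2=0xff r3=0xbf r4=0x89  N=1 Z=0
after  7: r0=0x40 r1=0xff r2=0xff r3=0xbf r4=0x89  N=1 Z=0
after  8: r0=0x40 r1=0xff r2=0x88 r3=0xbf r4=0x89  N=1 Z=0
after  9: r0=0x40 r1=0xff r2=0x88 r3=0xbf r4=0xc8  N=1 Z=0
after 10: r0=0x40 r1=0x88 r2=0x88 r3=0xbf r4=0xc8  N=1 Z=0
after 11: r0=0x88 r1=0x88 r2=0x88 r3=0xbf r4=0xc8  N=1 Z=0
-- IRQ taken; context saved, return-PC = 12 --
mismatch: r1: reported 0x8a vs actual 0x88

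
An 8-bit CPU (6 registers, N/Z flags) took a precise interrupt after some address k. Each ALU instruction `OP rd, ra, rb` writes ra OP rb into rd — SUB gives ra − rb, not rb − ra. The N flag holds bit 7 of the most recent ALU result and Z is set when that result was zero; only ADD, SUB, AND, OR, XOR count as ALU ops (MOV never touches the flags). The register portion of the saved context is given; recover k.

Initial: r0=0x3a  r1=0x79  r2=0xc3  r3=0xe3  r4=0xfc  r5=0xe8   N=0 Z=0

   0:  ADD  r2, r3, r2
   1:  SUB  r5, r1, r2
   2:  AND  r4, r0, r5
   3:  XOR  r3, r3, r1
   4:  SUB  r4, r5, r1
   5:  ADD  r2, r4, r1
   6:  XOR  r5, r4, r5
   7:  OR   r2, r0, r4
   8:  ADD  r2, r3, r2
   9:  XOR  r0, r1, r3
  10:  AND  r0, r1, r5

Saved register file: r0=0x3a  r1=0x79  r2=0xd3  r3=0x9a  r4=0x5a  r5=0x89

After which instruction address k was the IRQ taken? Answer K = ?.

after  0: r0=0x3a r1=0x79 r2=0xa6 r3=0xe3 r4=0xfc r5=0xe8  N=1 Z=0
after  1: r0=0x3a r1=0x79 r2=0xa6 r3=0xe3 r4=0xfc r5=0xd3  N=1 Z=0
after  2: r0=0x3a r1=0x79 r2=0xa6 r3=0xe3 r4=0x12 r5=0xd3  N=0 Z=0
after  3: r0=0x3a r1=0x79 r2=0xa6 r3=0x9a r4=0x12 r5=0xd3  N=1 Z=0
after  4: r0=0x3a r1=0x79 r2=0xa6 r3=0x9a r4=0x5a r5=0xd3  N=0 Z=0
after  5: r0=0x3a r1=0x79 r2=0xd3 r3=0x9a r4=0x5a r5=0xd3  N=1 Z=0
after  6: r0=0x3a r1=0x79 r2=0xd3 r3=0x9a r4=0x5a r5=0x89  N=1 Z=0
-- IRQ taken; context saved, return-PC = 7 --

K = 6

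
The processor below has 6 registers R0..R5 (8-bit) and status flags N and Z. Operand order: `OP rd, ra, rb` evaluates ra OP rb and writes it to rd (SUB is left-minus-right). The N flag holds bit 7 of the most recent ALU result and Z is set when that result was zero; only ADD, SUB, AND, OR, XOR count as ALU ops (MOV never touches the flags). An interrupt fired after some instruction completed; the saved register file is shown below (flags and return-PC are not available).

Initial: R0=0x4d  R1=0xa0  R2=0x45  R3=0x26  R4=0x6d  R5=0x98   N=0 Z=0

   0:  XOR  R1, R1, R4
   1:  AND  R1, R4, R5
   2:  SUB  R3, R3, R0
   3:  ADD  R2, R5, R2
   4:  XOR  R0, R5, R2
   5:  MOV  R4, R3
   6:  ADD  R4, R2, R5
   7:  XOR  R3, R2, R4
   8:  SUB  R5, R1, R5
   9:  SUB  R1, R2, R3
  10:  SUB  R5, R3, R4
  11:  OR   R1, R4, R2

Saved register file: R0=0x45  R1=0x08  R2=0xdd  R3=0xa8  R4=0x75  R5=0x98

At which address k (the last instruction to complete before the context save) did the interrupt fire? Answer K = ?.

after  0: R0=0x4d R1=0xcd R2=0x45 R3=0x26 R4=0x6d R5=0x98  N=1 Z=0
after  1: R0=0x4d R1=0x08 R2=0x45 R3=0x26 R4=0x6d R5=0x98  N=0 Z=0
after  2: R0=0x4d R1=0x08 R2=0x45 R3=0xd9 R4=0x6d R5=0x98  N=1 Z=0
after  3: R0=0x4d R1=0x08 R2=0xdd R3=0xd9 R4=0x6d R5=0x98  N=1 Z=0
after  4: R0=0x45 R1=0x08 R2=0xdd R3=0xd9 R4=0x6d R5=0x98  N=0 Z=0
after  5: R0=0x45 R1=0x08 R2=0xdd R3=0xd9 R4=0xd9 R5=0x98  N=0 Z=0
after  6: R0=0x45 R1=0x08 R2=0xdd R3=0xd9 R4=0x75 R5=0x98  N=0 Z=0
after  7: R0=0x45 R1=0x08 R2=0xdd R3=0xa8 R4=0x75 R5=0x98  N=1 Z=0
-- IRQ taken; context saved, return-PC = 8 --

K = 7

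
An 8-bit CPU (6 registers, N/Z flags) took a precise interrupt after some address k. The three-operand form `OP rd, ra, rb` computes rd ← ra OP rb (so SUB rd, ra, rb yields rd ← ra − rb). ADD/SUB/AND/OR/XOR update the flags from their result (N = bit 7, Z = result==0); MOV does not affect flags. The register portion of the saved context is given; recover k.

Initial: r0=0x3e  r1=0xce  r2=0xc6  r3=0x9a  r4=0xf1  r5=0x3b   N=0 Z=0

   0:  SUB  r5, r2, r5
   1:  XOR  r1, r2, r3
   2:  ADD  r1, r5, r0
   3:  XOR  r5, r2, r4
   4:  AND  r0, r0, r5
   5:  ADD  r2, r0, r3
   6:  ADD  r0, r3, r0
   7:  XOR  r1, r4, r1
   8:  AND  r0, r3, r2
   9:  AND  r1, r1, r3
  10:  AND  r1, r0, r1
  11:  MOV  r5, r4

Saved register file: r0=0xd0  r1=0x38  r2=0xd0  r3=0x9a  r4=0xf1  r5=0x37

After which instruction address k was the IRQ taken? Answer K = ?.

after  0: r0=0x3e r1=0xce r2=0xc6 r3=0x9a r4=0xf1 r5=0x8b  N=1 Z=0
after  1: r0=0x3e r1=0x5c r2=0xc6 r3=0x9a r4=0xf1 r5=0x8b  N=0 Z=0
after  2: r0=0x3e r1=0xc9 r2=0xc6 r3=0x9a r4=0xf1 r5=0x8b  N=1 Z=0
after  3: r0=0x3e r1=0xc9 r2=0xc6 r3=0x9a r4=0xf1 r5=0x37  N=0 Z=0
after  4: r0=0x36 r1=0xc9 r2=0xc6 r3=0x9a r4=0xf1 r5=0x37  N=0 Z=0
after  5: r0=0x36 r1=0xc9 r2=0xd0 r3=0x9a r4=0xf1 r5=0x37  N=1 Z=0
after  6: r0=0xd0 r1=0xc9 r2=0xd0 r3=0x9a r4=0xf1 r5=0x37  N=1 Z=0
after  7: r0=0xd0 r1=0x38 r2=0xd0 r3=0x9a r4=0xf1 r5=0x37  N=0 Z=0
-- IRQ taken; context saved, return-PC = 8 --

K = 7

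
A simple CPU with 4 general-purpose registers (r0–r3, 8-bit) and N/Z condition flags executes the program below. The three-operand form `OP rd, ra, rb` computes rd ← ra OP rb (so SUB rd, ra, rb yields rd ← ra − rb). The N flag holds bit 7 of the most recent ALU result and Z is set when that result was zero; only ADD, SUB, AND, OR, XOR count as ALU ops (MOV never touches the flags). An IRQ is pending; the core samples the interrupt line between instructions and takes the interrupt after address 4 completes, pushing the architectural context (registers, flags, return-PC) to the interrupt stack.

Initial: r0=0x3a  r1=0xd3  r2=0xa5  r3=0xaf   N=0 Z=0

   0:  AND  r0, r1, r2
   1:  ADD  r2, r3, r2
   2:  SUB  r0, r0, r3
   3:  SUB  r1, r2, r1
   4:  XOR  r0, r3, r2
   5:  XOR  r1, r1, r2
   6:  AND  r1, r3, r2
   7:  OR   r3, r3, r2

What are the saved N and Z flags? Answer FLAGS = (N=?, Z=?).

after  0: r0=0x81 r1=0xd3 r2=0xa5 r3=0xaf  N=1 Z=0
after  1: r0=0x81 r1=0xd3 r2=0x54 r3=0xaf  N=0 Z=0
after  2: r0=0xd2 r1=0xd3 r2=0x54 r3=0xaf  N=1 Z=0
after  3: r0=0xd2 r1=0x81 r2=0x54 r3=0xaf  N=1 Z=0
after  4: r0=0xfb r1=0x81 r2=0x54 r3=0xaf  N=1 Z=0
-- IRQ taken; context saved, return-PC = 5 --

FLAGS = (N=1, Z=0)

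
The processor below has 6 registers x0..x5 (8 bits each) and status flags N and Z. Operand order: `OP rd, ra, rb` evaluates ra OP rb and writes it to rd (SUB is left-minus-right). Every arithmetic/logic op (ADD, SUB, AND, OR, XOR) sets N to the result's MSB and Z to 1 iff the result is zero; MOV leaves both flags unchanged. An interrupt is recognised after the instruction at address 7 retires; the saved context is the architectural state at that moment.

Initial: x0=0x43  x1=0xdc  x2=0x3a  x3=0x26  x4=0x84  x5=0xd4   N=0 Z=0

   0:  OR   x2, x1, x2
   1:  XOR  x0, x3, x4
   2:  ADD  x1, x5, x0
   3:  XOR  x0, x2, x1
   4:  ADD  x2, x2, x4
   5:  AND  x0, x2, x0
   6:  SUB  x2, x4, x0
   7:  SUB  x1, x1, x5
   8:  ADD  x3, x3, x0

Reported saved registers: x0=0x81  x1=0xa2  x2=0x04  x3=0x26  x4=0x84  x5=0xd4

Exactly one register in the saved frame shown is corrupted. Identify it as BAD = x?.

BAD = x0

after  0: x0=0x43 x1=0xdc x2=0xfe x3=0x26 x4=0x84 x5=0xd4  N=1 Z=0
after  1: x0=0xa2 x1=0xdc x2=0xfe x3=0x26 x4=0x84 x5=0xd4  N=1 Z=0
after  2: x0=0xa2 x1=0x76 x2=0xfe x3=0x26 x4=0x84 x5=0xd4  N=0 Z=0
after  3: x0=0x88 x1=0x76 x2=0xfe x3=0x26 x4=0x84 x5=0xd4  N=1 Z=0
after  4: x0=0x88 x1=0x76 x2=0x82 x3=0x26 x4=0x84 x5=0xd4  N=1 Z=0
after  5: x0=0x80 x1=0x76 x2=0x82 x3=0x26 x4=0x84 x5=0xd4  N=1 Z=0
after  6: x0=0x80 x1=0x76 x2=0x04 x3=0x26 x4=0x84 x5=0xd4  N=0 Z=0
after  7: x0=0x80 x1=0xa2 x2=0x04 x3=0x26 x4=0x84 x5=0xd4  N=1 Z=0
-- IRQ taken; context saved, return-PC = 8 --
mismatch: x0: reported 0x81 vs actual 0x80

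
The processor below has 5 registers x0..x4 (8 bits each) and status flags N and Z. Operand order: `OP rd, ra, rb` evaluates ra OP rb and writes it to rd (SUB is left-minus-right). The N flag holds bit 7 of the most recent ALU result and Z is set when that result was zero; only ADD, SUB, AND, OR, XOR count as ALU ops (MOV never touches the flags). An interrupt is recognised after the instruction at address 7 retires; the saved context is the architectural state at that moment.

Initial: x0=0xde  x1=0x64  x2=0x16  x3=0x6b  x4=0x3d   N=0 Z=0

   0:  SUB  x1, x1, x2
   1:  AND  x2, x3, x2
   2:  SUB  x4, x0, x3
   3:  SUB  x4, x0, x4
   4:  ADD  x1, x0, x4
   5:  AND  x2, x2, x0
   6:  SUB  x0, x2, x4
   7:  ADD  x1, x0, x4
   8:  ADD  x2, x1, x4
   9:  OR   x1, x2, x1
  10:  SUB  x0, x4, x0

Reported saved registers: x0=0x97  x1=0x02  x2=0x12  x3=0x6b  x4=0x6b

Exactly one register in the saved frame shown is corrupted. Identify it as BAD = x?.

BAD = x2

after  0: x0=0xde x1=0x4e x2=0x16 x3=0x6b x4=0x3d  N=0 Z=0
after  1: x0=0xde x1=0x4e x2=0x02 x3=0x6b x4=0x3d  N=0 Z=0
after  2: x0=0xde x1=0x4e x2=0x02 x3=0x6b x4=0x73  N=0 Z=0
after  3: x0=0xde x1=0x4e x2=0x02 x3=0x6b x4=0x6b  N=0 Z=0
after  4: x0=0xde x1=0x49 x2=0x02 x3=0x6b x4=0x6b  N=0 Z=0
after  5: x0=0xde x1=0x49 x2=0x02 x3=0x6b x4=0x6b  N=0 Z=0
after  6: x0=0x97 x1=0x49 x2=0x02 x3=0x6b x4=0x6b  N=1 Z=0
after  7: x0=0x97 x1=0x02 x2=0x02 x3=0x6b x4=0x6b  N=0 Z=0
-- IRQ taken; context saved, return-PC = 8 --
mismatch: x2: reported 0x12 vs actual 0x02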